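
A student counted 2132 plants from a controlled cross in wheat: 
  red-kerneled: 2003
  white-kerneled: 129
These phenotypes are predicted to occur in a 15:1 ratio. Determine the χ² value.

0.145

The 15:1 ratio has 16 parts, so with N = 2132 the expected counts are:
  red-kerneled: 2132 × 15/16 = 1998.75
  white-kerneled: 2132 × 1/16 = 133.25
χ² = Σ (O − E)² / E
  red-kerneled: (2003 − 1998.75)² / 1998.75 = 0.0090
  white-kerneled: (129 − 133.25)² / 133.25 = 0.1356
χ² = 0.0090 + 0.1356 = 0.1446 ≈ 0.145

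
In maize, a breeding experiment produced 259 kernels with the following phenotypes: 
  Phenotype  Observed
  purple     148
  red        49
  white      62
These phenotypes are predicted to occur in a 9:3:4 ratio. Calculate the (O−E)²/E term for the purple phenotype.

Expected counts for N = 259 under a 9:3:4 ratio (total parts = 16):
  purple: 259 × 9/16 = 145.6875
  red: 259 × 3/16 = 48.5625
  white: 259 × 4/16 = 64.75
Contribution of purple: (148 − 145.6875)² / 145.6875 = 0.0367

0.037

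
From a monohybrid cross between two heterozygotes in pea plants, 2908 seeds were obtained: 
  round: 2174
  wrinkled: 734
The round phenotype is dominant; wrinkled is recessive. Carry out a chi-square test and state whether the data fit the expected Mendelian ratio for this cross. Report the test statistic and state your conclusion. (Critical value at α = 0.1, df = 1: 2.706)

0.090; consistent

For a monohybrid cross between heterozygotes with complete dominance, the expected phenotypic ratio is 3:1.
The 3:1 ratio has 4 parts, so with N = 2908 the expected counts are:
  round: 2908 × 3/4 = 2181
  wrinkled: 2908 × 1/4 = 727
χ² = Σ (O − E)² / E
  round: (2174 − 2181)² / 2181 = 0.0225
  wrinkled: (734 − 727)² / 727 = 0.0674
χ² = 0.0225 + 0.0674 = 0.0899 ≈ 0.090
Degrees of freedom = 2 − 1 = 1; critical value at α = 0.1 is 2.706.
Since 0.090 < 2.706, we fail to reject the null hypothesis — the data are consistent with the 3:1 ratio.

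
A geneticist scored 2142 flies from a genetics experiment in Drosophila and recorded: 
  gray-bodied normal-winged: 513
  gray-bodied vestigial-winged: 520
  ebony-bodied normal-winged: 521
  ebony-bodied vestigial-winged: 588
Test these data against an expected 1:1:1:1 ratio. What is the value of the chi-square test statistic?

Under the 1:1:1:1 hypothesis (Σ ratio = 4, N = 2142):
  gray-bodied normal-winged: 2142 × 1/4 = 535.5
  gray-bodied vestigial-winged: 2142 × 1/4 = 535.5
  ebony-bodied normal-winged: 2142 × 1/4 = 535.5
  ebony-bodied vestigial-winged: 2142 × 1/4 = 535.5
χ² = Σ (O − E)² / E
  gray-bodied normal-winged: (513 − 535.5)² / 535.5 = 0.9454
  gray-bodied vestigial-winged: (520 − 535.5)² / 535.5 = 0.4486
  ebony-bodied normal-winged: (521 − 535.5)² / 535.5 = 0.3926
  ebony-bodied vestigial-winged: (588 − 535.5)² / 535.5 = 5.1471
χ² = 0.9454 + 0.4486 + 0.3926 + 5.1471 = 6.9337 ≈ 6.934

6.934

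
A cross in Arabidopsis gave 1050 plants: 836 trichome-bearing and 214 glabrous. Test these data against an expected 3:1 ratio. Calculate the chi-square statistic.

11.948

Total ratio parts = 4. Expected numbers out of 1050:
  trichome-bearing: 1050 × 3/4 = 787.5
  glabrous: 1050 × 1/4 = 262.5
χ² = Σ (O − E)² / E
  trichome-bearing: (836 − 787.5)² / 787.5 = 2.9870
  glabrous: (214 − 262.5)² / 262.5 = 8.9610
χ² = 2.9870 + 8.9610 = 11.948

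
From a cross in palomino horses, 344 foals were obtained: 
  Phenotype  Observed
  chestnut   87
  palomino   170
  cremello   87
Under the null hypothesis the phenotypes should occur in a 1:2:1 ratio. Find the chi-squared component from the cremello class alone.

Under the 1:2:1 hypothesis (Σ ratio = 4, N = 344):
  chestnut: 344 × 1/4 = 86
  palomino: 344 × 2/4 = 172
  cremello: 344 × 1/4 = 86
Contribution of cremello: (87 − 86)² / 86 = 0.0116

0.012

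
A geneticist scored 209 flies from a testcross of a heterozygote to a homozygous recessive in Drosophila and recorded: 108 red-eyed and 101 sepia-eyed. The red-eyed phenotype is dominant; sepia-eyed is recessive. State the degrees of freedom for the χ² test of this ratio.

1

A testcross of a heterozygote (Aa × aa) gives a 1:1 phenotypic ratio.
A goodness-of-fit test with 2 phenotype classes has df = 2 − 1 = 1.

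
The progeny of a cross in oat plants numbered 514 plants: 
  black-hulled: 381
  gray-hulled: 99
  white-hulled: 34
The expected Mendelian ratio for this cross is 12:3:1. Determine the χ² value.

Total ratio parts = 16. Expected numbers out of 514:
  black-hulled: 514 × 12/16 = 385.5
  gray-hulled: 514 × 3/16 = 96.375
  white-hulled: 514 × 1/16 = 32.125
χ² = Σ (O − E)² / E
  black-hulled: (381 − 385.5)² / 385.5 = 0.0525
  gray-hulled: (99 − 96.375)² / 96.375 = 0.0715
  white-hulled: (34 − 32.125)² / 32.125 = 0.1094
χ² = 0.0525 + 0.0715 + 0.1094 = 0.2334 ≈ 0.233

0.233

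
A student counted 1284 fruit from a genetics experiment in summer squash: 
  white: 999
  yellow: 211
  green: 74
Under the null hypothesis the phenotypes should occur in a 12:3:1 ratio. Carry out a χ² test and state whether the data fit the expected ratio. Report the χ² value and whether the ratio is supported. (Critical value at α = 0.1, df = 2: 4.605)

5.509; not consistent

Under the 12:3:1 hypothesis (Σ ratio = 16, N = 1284):
  white: 1284 × 12/16 = 963
  yellow: 1284 × 3/16 = 240.75
  green: 1284 × 1/16 = 80.25
χ² = Σ (O − E)² / E
  white: (999 − 963)² / 963 = 1.3458
  yellow: (211 − 240.75)² / 240.75 = 3.6763
  green: (74 − 80.25)² / 80.25 = 0.4868
χ² = 1.3458 + 3.6763 + 0.4868 = 5.5089 ≈ 5.509
Degrees of freedom = 3 − 1 = 2; critical value at α = 0.1 is 4.605.
Since 5.509 > 4.605, we reject the null hypothesis — the data do not fit the 12:3:1 ratio.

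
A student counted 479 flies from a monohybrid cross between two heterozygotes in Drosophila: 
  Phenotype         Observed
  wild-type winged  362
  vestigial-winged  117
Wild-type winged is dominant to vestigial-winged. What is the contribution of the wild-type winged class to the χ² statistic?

For a monohybrid cross between heterozygotes with complete dominance, the expected phenotypic ratio is 3:1.
Under the 3:1 hypothesis (Σ ratio = 4, N = 479):
  wild-type winged: 479 × 3/4 = 359.25
  vestigial-winged: 479 × 1/4 = 119.75
Contribution of wild-type winged: (362 − 359.25)² / 359.25 = 0.0211

0.021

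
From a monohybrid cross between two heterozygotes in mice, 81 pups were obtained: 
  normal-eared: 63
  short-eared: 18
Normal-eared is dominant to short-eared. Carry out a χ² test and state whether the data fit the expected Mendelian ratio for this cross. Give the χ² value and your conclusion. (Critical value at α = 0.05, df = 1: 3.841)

For a monohybrid cross between heterozygotes with complete dominance, the expected phenotypic ratio is 3:1.
The 3:1 ratio has 4 parts, so with N = 81 the expected counts are:
  normal-eared: 81 × 3/4 = 60.75
  short-eared: 81 × 1/4 = 20.25
χ² = Σ (O − E)² / E
  normal-eared: (63 − 60.75)² / 60.75 = 0.0833
  short-eared: (18 − 20.25)² / 20.25 = 0.2500
χ² = 0.0833 + 0.2500 = 0.3333 ≈ 0.333
Degrees of freedom = 2 − 1 = 1; critical value at α = 0.05 is 3.841.
Since 0.333 < 3.841, we fail to reject the null hypothesis — the data are consistent with the 3:1 ratio.

0.333; consistent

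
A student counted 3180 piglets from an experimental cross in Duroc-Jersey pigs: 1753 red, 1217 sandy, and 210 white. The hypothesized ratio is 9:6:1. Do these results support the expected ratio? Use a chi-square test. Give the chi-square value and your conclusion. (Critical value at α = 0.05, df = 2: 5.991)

1.855; consistent

Total ratio parts = 16. Expected numbers out of 3180:
  red: 3180 × 9/16 = 1788.75
  sandy: 3180 × 6/16 = 1192.5
  white: 3180 × 1/16 = 198.75
χ² = Σ (O − E)² / E
  red: (1753 − 1788.75)² / 1788.75 = 0.7145
  sandy: (1217 − 1192.5)² / 1192.5 = 0.5034
  white: (210 − 198.75)² / 198.75 = 0.6368
χ² = 0.7145 + 0.5034 + 0.6368 = 1.8547 ≈ 1.855
Degrees of freedom = 3 − 1 = 2; critical value at α = 0.05 is 5.991.
Since 1.855 < 5.991, we fail to reject the null hypothesis — the data are consistent with the 9:6:1 ratio.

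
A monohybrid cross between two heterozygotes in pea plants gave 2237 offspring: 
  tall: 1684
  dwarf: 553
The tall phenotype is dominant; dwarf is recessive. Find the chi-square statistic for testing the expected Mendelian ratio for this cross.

0.093

For a monohybrid cross between heterozygotes with complete dominance, the expected phenotypic ratio is 3:1.
Under the 3:1 hypothesis (Σ ratio = 4, N = 2237):
  tall: 2237 × 3/4 = 1677.75
  dwarf: 2237 × 1/4 = 559.25
χ² = Σ (O − E)² / E
  tall: (1684 − 1677.75)² / 1677.75 = 0.0233
  dwarf: (553 − 559.25)² / 559.25 = 0.0698
χ² = 0.0233 + 0.0698 = 0.0931 ≈ 0.093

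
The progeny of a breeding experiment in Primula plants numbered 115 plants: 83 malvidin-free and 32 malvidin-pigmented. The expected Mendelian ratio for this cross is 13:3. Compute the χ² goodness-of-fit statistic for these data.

6.218

Under the 13:3 hypothesis (Σ ratio = 16, N = 115):
  malvidin-free: 115 × 13/16 = 93.4375
  malvidin-pigmented: 115 × 3/16 = 21.5625
χ² = Σ (O − E)² / E
  malvidin-free: (83 − 93.4375)² / 93.4375 = 1.1659
  malvidin-pigmented: (32 − 21.5625)² / 21.5625 = 5.0524
χ² = 1.1659 + 5.0524 = 6.2183 ≈ 6.218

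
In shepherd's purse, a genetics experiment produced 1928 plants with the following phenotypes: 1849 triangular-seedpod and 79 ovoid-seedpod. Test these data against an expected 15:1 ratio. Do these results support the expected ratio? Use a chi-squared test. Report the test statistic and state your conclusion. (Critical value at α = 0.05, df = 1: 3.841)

Expected counts for N = 1928 under a 15:1 ratio (total parts = 16):
  triangular-seedpod: 1928 × 15/16 = 1807.5
  ovoid-seedpod: 1928 × 1/16 = 120.5
χ² = Σ (O − E)² / E
  triangular-seedpod: (1849 − 1807.5)² / 1807.5 = 0.9528
  ovoid-seedpod: (79 − 120.5)² / 120.5 = 14.2925
χ² = 0.9528 + 14.2925 = 15.2453 ≈ 15.245
Degrees of freedom = 2 − 1 = 1; critical value at α = 0.05 is 3.841.
Since 15.245 > 3.841, we reject the null hypothesis — the data do not fit the 15:1 ratio.

15.245; not consistent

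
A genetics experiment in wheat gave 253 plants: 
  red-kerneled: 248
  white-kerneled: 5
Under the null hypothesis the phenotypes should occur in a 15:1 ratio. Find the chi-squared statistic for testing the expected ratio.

7.886

Total ratio parts = 16. Expected numbers out of 253:
  red-kerneled: 253 × 15/16 = 237.1875
  white-kerneled: 253 × 1/16 = 15.8125
χ² = Σ (O − E)² / E
  red-kerneled: (248 − 237.1875)² / 237.1875 = 0.4929
  white-kerneled: (5 − 15.8125)² / 15.8125 = 7.3935
χ² = 0.4929 + 7.3935 = 7.8864 ≈ 7.886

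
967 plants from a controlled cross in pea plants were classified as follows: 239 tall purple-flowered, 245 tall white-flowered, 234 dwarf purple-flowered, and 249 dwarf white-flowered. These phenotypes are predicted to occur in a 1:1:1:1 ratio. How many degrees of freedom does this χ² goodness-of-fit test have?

3

A goodness-of-fit test with 4 phenotype classes has df = 4 − 1 = 3.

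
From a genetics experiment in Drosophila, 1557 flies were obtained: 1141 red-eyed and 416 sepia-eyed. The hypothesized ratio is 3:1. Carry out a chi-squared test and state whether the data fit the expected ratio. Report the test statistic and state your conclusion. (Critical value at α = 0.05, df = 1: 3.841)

2.451; consistent

Expected counts for N = 1557 under a 3:1 ratio (total parts = 4):
  red-eyed: 1557 × 3/4 = 1167.75
  sepia-eyed: 1557 × 1/4 = 389.25
χ² = Σ (O − E)² / E
  red-eyed: (1141 − 1167.75)² / 1167.75 = 0.6128
  sepia-eyed: (416 − 389.25)² / 389.25 = 1.8383
χ² = 0.6128 + 1.8383 = 2.4511 ≈ 2.451
Degrees of freedom = 2 − 1 = 1; critical value at α = 0.05 is 3.841.
Since 2.451 < 3.841, we fail to reject the null hypothesis — the data are consistent with the 3:1 ratio.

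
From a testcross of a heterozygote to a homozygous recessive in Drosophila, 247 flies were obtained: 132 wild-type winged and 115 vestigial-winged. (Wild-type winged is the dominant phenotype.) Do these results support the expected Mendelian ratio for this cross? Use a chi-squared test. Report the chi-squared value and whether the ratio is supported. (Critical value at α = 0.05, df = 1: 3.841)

1.170; consistent

A testcross of a heterozygote (Aa × aa) gives a 1:1 phenotypic ratio.
Expected counts for N = 247 under a 1:1 ratio (total parts = 2):
  wild-type winged: 247 × 1/2 = 123.5
  vestigial-winged: 247 × 1/2 = 123.5
χ² = Σ (O − E)² / E
  wild-type winged: (132 − 123.5)² / 123.5 = 0.5850
  vestigial-winged: (115 − 123.5)² / 123.5 = 0.5850
χ² = 0.5850 + 0.5850 = 1.170
Degrees of freedom = 2 − 1 = 1; critical value at α = 0.05 is 3.841.
Since 1.170 < 3.841, we fail to reject the null hypothesis — the data are consistent with the 1:1 ratio.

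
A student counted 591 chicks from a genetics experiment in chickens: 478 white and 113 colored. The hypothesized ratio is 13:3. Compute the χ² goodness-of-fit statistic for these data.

Total ratio parts = 16. Expected numbers out of 591:
  white: 591 × 13/16 = 480.1875
  colored: 591 × 3/16 = 110.8125
χ² = Σ (O − E)² / E
  white: (478 − 480.1875)² / 480.1875 = 0.0100
  colored: (113 − 110.8125)² / 110.8125 = 0.0432
χ² = 0.0100 + 0.0432 = 0.0532 ≈ 0.053

0.053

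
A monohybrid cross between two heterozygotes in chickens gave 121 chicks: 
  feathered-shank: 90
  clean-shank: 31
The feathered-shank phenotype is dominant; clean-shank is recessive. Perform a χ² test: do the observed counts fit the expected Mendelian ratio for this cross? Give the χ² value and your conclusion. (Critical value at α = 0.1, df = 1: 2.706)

For a monohybrid cross between heterozygotes with complete dominance, the expected phenotypic ratio is 3:1.
Expected counts for N = 121 under a 3:1 ratio (total parts = 4):
  feathered-shank: 121 × 3/4 = 90.75
  clean-shank: 121 × 1/4 = 30.25
χ² = Σ (O − E)² / E
  feathered-shank: (90 − 90.75)² / 90.75 = 0.0062
  clean-shank: (31 − 30.25)² / 30.25 = 0.0186
χ² = 0.0062 + 0.0186 = 0.0248 ≈ 0.025
Degrees of freedom = 2 − 1 = 1; critical value at α = 0.1 is 2.706.
Since 0.025 < 2.706, we fail to reject the null hypothesis — the data are consistent with the 3:1 ratio.

0.025; consistent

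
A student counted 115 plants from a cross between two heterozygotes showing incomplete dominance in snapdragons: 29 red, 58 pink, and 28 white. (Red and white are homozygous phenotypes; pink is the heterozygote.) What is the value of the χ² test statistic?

0.026

With incomplete dominance, a heterozygote × heterozygote cross gives a 1:2:1 phenotypic ratio.
Under the 1:2:1 hypothesis (Σ ratio = 4, N = 115):
  red: 115 × 1/4 = 28.75
  pink: 115 × 2/4 = 57.5
  white: 115 × 1/4 = 28.75
χ² = Σ (O − E)² / E
  red: (29 − 28.75)² / 28.75 = 0.0022
  pink: (58 − 57.5)² / 57.5 = 0.0043
  white: (28 − 28.75)² / 28.75 = 0.0196
χ² = 0.0022 + 0.0043 + 0.0196 = 0.0261 ≈ 0.026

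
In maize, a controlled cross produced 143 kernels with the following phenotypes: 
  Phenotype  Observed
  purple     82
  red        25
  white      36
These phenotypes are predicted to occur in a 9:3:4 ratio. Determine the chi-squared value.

0.155

Expected counts for N = 143 under a 9:3:4 ratio (total parts = 16):
  purple: 143 × 9/16 = 80.4375
  red: 143 × 3/16 = 26.8125
  white: 143 × 4/16 = 35.75
χ² = Σ (O − E)² / E
  purple: (82 − 80.4375)² / 80.4375 = 0.0304
  red: (25 − 26.8125)² / 26.8125 = 0.1225
  white: (36 − 35.75)² / 35.75 = 0.0017
χ² = 0.0304 + 0.1225 + 0.0017 = 0.1546 ≈ 0.155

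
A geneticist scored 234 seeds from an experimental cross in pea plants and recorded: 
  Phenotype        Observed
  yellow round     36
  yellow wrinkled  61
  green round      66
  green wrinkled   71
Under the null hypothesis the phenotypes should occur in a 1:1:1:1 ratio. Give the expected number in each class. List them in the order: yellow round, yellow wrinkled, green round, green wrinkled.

58.5, 58.5, 58.5, 58.5

Expected counts for N = 234 under a 1:1:1:1 ratio (total parts = 4):
  yellow round: 234 × 1/4 = 58.5
  yellow wrinkled: 234 × 1/4 = 58.5
  green round: 234 × 1/4 = 58.5
  green wrinkled: 234 × 1/4 = 58.5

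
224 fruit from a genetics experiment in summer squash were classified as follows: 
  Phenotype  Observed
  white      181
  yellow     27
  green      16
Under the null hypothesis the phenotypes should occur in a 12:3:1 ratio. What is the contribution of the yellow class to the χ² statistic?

5.357

The 12:3:1 ratio has 16 parts, so with N = 224 the expected counts are:
  white: 224 × 12/16 = 168
  yellow: 224 × 3/16 = 42
  green: 224 × 1/16 = 14
Contribution of yellow: (27 − 42)² / 42 = 5.3571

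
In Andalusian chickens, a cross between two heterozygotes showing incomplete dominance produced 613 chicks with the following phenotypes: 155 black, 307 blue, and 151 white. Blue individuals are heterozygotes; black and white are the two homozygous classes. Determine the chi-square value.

With incomplete dominance, a heterozygote × heterozygote cross gives a 1:2:1 phenotypic ratio.
Total ratio parts = 4. Expected numbers out of 613:
  black: 613 × 1/4 = 153.25
  blue: 613 × 2/4 = 306.5
  white: 613 × 1/4 = 153.25
χ² = Σ (O − E)² / E
  black: (155 − 153.25)² / 153.25 = 0.0200
  blue: (307 − 306.5)² / 306.5 = 0.0008
  white: (151 − 153.25)² / 153.25 = 0.0330
χ² = 0.0200 + 0.0008 + 0.0330 = 0.0538 ≈ 0.054

0.054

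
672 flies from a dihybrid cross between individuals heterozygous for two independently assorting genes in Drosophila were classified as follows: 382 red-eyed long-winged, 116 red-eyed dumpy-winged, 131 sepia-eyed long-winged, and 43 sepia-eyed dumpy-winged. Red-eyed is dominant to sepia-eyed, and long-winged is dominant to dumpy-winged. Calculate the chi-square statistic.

A dihybrid F₂ with independent assortment and complete dominance at both loci gives a 9:3:3:1 phenotypic ratio.
The 9:3:3:1 ratio has 16 parts, so with N = 672 the expected counts are:
  red-eyed long-winged: 672 × 9/16 = 378
  red-eyed dumpy-winged: 672 × 3/16 = 126
  sepia-eyed long-winged: 672 × 3/16 = 126
  sepia-eyed dumpy-winged: 672 × 1/16 = 42
χ² = Σ (O − E)² / E
  red-eyed long-winged: (382 − 378)² / 378 = 0.0423
  red-eyed dumpy-winged: (116 − 126)² / 126 = 0.7937
  sepia-eyed long-winged: (131 − 126)² / 126 = 0.1984
  sepia-eyed dumpy-winged: (43 − 42)² / 42 = 0.0238
χ² = 0.0423 + 0.7937 + 0.1984 + 0.0238 = 1.0582 ≈ 1.058

1.058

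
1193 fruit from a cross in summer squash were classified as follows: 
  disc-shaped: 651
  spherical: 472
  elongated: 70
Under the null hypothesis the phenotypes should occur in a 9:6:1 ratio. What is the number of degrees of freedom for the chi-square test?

A goodness-of-fit test with 3 phenotype classes has df = 3 − 1 = 2.

2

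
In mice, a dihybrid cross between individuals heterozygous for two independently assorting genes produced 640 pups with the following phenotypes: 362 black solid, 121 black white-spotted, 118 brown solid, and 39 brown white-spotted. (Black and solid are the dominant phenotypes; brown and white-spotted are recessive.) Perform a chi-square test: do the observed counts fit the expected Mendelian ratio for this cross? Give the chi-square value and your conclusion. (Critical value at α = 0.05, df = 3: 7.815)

A dihybrid F₂ with independent assortment and complete dominance at both loci gives a 9:3:3:1 phenotypic ratio.
The 9:3:3:1 ratio has 16 parts, so with N = 640 the expected counts are:
  black solid: 640 × 9/16 = 360
  black white-spotted: 640 × 3/16 = 120
  brown solid: 640 × 3/16 = 120
  brown white-spotted: 640 × 1/16 = 40
χ² = Σ (O − E)² / E
  black solid: (362 − 360)² / 360 = 0.0111
  black white-spotted: (121 − 120)² / 120 = 0.0083
  brown solid: (118 − 120)² / 120 = 0.0333
  brown white-spotted: (39 − 40)² / 40 = 0.0250
χ² = 0.0111 + 0.0083 + 0.0333 + 0.0250 = 0.0777 ≈ 0.078
Degrees of freedom = 4 − 1 = 3; critical value at α = 0.05 is 7.815.
Since 0.078 < 7.815, we fail to reject the null hypothesis — the data are consistent with the 9:3:3:1 ratio.

0.078; consistent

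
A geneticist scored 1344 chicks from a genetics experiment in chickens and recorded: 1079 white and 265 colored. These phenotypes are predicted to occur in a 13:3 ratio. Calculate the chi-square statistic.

The 13:3 ratio has 16 parts, so with N = 1344 the expected counts are:
  white: 1344 × 13/16 = 1092
  colored: 1344 × 3/16 = 252
χ² = Σ (O − E)² / E
  white: (1079 − 1092)² / 1092 = 0.1548
  colored: (265 − 252)² / 252 = 0.6706
χ² = 0.1548 + 0.6706 = 0.8254 ≈ 0.825

0.825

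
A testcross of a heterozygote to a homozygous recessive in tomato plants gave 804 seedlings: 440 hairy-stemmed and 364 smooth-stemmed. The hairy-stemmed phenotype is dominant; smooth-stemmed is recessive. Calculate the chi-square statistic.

7.184

A testcross of a heterozygote (Aa × aa) gives a 1:1 phenotypic ratio.
Total ratio parts = 2. Expected numbers out of 804:
  hairy-stemmed: 804 × 1/2 = 402
  smooth-stemmed: 804 × 1/2 = 402
χ² = Σ (O − E)² / E
  hairy-stemmed: (440 − 402)² / 402 = 3.5920
  smooth-stemmed: (364 − 402)² / 402 = 3.5920
χ² = 3.5920 + 3.5920 = 7.184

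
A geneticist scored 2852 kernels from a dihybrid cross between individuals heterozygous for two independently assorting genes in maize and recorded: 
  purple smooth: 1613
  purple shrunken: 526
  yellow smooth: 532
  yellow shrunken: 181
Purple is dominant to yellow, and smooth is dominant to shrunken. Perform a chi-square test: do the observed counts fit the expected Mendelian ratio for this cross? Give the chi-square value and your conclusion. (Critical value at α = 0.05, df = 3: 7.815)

0.247; consistent

A dihybrid F₂ with independent assortment and complete dominance at both loci gives a 9:3:3:1 phenotypic ratio.
Under the 9:3:3:1 hypothesis (Σ ratio = 16, N = 2852):
  purple smooth: 2852 × 9/16 = 1604.25
  purple shrunken: 2852 × 3/16 = 534.75
  yellow smooth: 2852 × 3/16 = 534.75
  yellow shrunken: 2852 × 1/16 = 178.25
χ² = Σ (O − E)² / E
  purple smooth: (1613 − 1604.25)² / 1604.25 = 0.0477
  purple shrunken: (526 − 534.75)² / 534.75 = 0.1432
  yellow smooth: (532 − 534.75)² / 534.75 = 0.0141
  yellow shrunken: (181 − 178.25)² / 178.25 = 0.0424
χ² = 0.0477 + 0.1432 + 0.0141 + 0.0424 = 0.2474 ≈ 0.247
Degrees of freedom = 4 − 1 = 3; critical value at α = 0.05 is 7.815.
Since 0.247 < 7.815, we fail to reject the null hypothesis — the data are consistent with the 9:3:3:1 ratio.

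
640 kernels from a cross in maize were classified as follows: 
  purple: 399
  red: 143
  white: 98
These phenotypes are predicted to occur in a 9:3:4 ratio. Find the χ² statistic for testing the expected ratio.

32.658

Under the 9:3:4 hypothesis (Σ ratio = 16, N = 640):
  purple: 640 × 9/16 = 360
  red: 640 × 3/16 = 120
  white: 640 × 4/16 = 160
χ² = Σ (O − E)² / E
  purple: (399 − 360)² / 360 = 4.2250
  red: (143 − 120)² / 120 = 4.4083
  white: (98 − 160)² / 160 = 24.0250
χ² = 4.2250 + 4.4083 + 24.0250 = 32.6583 ≈ 32.658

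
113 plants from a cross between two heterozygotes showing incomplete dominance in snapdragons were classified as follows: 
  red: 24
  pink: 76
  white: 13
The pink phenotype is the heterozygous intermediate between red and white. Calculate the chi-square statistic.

15.602

With incomplete dominance, a heterozygote × heterozygote cross gives a 1:2:1 phenotypic ratio.
Expected counts for N = 113 under a 1:2:1 ratio (total parts = 4):
  red: 113 × 1/4 = 28.25
  pink: 113 × 2/4 = 56.5
  white: 113 × 1/4 = 28.25
χ² = Σ (O − E)² / E
  red: (24 − 28.25)² / 28.25 = 0.6394
  pink: (76 − 56.5)² / 56.5 = 6.7301
  white: (13 − 28.25)² / 28.25 = 8.2323
χ² = 0.6394 + 6.7301 + 8.2323 = 15.6018 ≈ 15.602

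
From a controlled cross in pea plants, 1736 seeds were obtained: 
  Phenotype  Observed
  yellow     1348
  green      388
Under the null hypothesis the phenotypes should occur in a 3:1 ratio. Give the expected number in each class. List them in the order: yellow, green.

1302, 434

The 3:1 ratio has 4 parts, so with N = 1736 the expected counts are:
  yellow: 1736 × 3/4 = 1302
  green: 1736 × 1/4 = 434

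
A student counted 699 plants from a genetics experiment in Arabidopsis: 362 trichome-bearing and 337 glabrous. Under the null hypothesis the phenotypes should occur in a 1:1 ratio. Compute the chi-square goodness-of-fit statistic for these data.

0.894

The 1:1 ratio has 2 parts, so with N = 699 the expected counts are:
  trichome-bearing: 699 × 1/2 = 349.5
  glabrous: 699 × 1/2 = 349.5
χ² = Σ (O − E)² / E
  trichome-bearing: (362 − 349.5)² / 349.5 = 0.4471
  glabrous: (337 − 349.5)² / 349.5 = 0.4471
χ² = 0.4471 + 0.4471 = 0.8942 ≈ 0.894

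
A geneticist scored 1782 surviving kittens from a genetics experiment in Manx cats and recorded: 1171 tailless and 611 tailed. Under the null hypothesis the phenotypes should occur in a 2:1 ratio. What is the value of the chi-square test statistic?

Total ratio parts = 3. Expected numbers out of 1782:
  tailless: 1782 × 2/3 = 1188
  tailed: 1782 × 1/3 = 594
χ² = Σ (O − E)² / E
  tailless: (1171 − 1188)² / 1188 = 0.2433
  tailed: (611 − 594)² / 594 = 0.4865
χ² = 0.2433 + 0.4865 = 0.7298 ≈ 0.730

0.730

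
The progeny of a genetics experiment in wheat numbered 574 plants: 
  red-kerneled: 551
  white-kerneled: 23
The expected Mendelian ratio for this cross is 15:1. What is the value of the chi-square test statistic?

Expected counts for N = 574 under a 15:1 ratio (total parts = 16):
  red-kerneled: 574 × 15/16 = 538.125
  white-kerneled: 574 × 1/16 = 35.875
χ² = Σ (O − E)² / E
  red-kerneled: (551 − 538.125)² / 538.125 = 0.3080
  white-kerneled: (23 − 35.875)² / 35.875 = 4.6206
χ² = 0.3080 + 4.6206 = 4.9286 ≈ 4.929

4.929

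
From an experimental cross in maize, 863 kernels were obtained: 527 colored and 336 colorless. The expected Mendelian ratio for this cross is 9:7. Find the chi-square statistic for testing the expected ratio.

Under the 9:7 hypothesis (Σ ratio = 16, N = 863):
  colored: 863 × 9/16 = 485.4375
  colorless: 863 × 7/16 = 377.5625
χ² = Σ (O − E)² / E
  colored: (527 − 485.4375)² / 485.4375 = 3.5585
  colorless: (336 − 377.5625)² / 377.5625 = 4.5752
χ² = 3.5585 + 4.5752 = 8.1337 ≈ 8.134

8.134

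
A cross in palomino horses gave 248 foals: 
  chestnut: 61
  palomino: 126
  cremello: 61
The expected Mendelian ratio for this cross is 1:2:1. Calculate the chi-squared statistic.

0.065

Total ratio parts = 4. Expected numbers out of 248:
  chestnut: 248 × 1/4 = 62
  palomino: 248 × 2/4 = 124
  cremello: 248 × 1/4 = 62
χ² = Σ (O − E)² / E
  chestnut: (61 − 62)² / 62 = 0.0161
  palomino: (126 − 124)² / 124 = 0.0323
  cremello: (61 − 62)² / 62 = 0.0161
χ² = 0.0161 + 0.0323 + 0.0161 = 0.0645 ≈ 0.065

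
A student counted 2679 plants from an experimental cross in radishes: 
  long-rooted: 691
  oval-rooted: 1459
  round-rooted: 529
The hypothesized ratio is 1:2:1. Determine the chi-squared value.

Expected counts for N = 2679 under a 1:2:1 ratio (total parts = 4):
  long-rooted: 2679 × 1/4 = 669.75
  oval-rooted: 2679 × 2/4 = 1339.5
  round-rooted: 2679 × 1/4 = 669.75
χ² = Σ (O − E)² / E
  long-rooted: (691 − 669.75)² / 669.75 = 0.6742
  oval-rooted: (1459 − 1339.5)² / 1339.5 = 10.6609
  round-rooted: (529 − 669.75)² / 669.75 = 29.5790
χ² = 0.6742 + 10.6609 + 29.5790 = 40.9141 ≈ 40.914

40.914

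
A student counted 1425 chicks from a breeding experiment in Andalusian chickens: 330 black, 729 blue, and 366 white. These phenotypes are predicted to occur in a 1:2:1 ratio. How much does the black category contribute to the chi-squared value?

1.934

Under the 1:2:1 hypothesis (Σ ratio = 4, N = 1425):
  black: 1425 × 1/4 = 356.25
  blue: 1425 × 2/4 = 712.5
  white: 1425 × 1/4 = 356.25
Contribution of black: (330 − 356.25)² / 356.25 = 1.9342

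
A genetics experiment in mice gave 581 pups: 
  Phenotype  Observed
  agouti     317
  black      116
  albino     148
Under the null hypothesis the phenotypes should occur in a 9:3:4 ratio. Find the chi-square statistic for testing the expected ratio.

The 9:3:4 ratio has 16 parts, so with N = 581 the expected counts are:
  agouti: 581 × 9/16 = 326.8125
  black: 581 × 3/16 = 108.9375
  albino: 581 × 4/16 = 145.25
χ² = Σ (O − E)² / E
  agouti: (317 − 326.8125)² / 326.8125 = 0.2946
  black: (116 − 108.9375)² / 108.9375 = 0.4579
  albino: (148 − 145.25)² / 145.25 = 0.0521
χ² = 0.2946 + 0.4579 + 0.0521 = 0.8046 ≈ 0.805

0.805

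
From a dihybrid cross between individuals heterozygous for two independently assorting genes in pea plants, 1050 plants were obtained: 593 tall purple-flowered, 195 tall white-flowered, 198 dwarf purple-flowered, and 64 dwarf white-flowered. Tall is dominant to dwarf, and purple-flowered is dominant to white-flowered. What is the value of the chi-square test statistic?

A dihybrid F₂ with independent assortment and complete dominance at both loci gives a 9:3:3:1 phenotypic ratio.
The 9:3:3:1 ratio has 16 parts, so with N = 1050 the expected counts are:
  tall purple-flowered: 1050 × 9/16 = 590.625
  tall white-flowered: 1050 × 3/16 = 196.875
  dwarf purple-flowered: 1050 × 3/16 = 196.875
  dwarf white-flowered: 1050 × 1/16 = 65.625
χ² = Σ (O − E)² / E
  tall purple-flowered: (593 − 590.625)² / 590.625 = 0.0096
  tall white-flowered: (195 − 196.875)² / 196.875 = 0.0179
  dwarf purple-flowered: (198 − 196.875)² / 196.875 = 0.0064
  dwarf white-flowered: (64 − 65.625)² / 65.625 = 0.0402
χ² = 0.0096 + 0.0179 + 0.0064 + 0.0402 = 0.0741 ≈ 0.074

0.074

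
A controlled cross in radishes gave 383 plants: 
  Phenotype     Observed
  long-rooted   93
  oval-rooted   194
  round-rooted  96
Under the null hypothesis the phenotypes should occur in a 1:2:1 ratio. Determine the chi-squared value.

0.112

Expected counts for N = 383 under a 1:2:1 ratio (total parts = 4):
  long-rooted: 383 × 1/4 = 95.75
  oval-rooted: 383 × 2/4 = 191.5
  round-rooted: 383 × 1/4 = 95.75
χ² = Σ (O − E)² / E
  long-rooted: (93 − 95.75)² / 95.75 = 0.0790
  oval-rooted: (194 − 191.5)² / 191.5 = 0.0326
  round-rooted: (96 − 95.75)² / 95.75 = 0.0007
χ² = 0.0790 + 0.0326 + 0.0007 = 0.1123 ≈ 0.112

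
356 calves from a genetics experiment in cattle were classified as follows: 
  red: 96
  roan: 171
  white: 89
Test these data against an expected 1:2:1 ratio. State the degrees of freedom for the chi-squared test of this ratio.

A goodness-of-fit test with 3 phenotype classes has df = 3 − 1 = 2.

2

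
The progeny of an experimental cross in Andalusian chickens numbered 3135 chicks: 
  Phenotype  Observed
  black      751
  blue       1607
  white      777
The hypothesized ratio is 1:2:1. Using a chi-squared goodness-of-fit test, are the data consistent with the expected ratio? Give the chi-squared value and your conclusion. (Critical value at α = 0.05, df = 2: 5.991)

Total ratio parts = 4. Expected numbers out of 3135:
  black: 3135 × 1/4 = 783.75
  blue: 3135 × 2/4 = 1567.5
  white: 3135 × 1/4 = 783.75
χ² = Σ (O − E)² / E
  black: (751 − 783.75)² / 783.75 = 1.3685
  blue: (1607 − 1567.5)² / 1567.5 = 0.9954
  white: (777 − 783.75)² / 783.75 = 0.0581
χ² = 1.3685 + 0.9954 + 0.0581 = 2.422
Degrees of freedom = 3 − 1 = 2; critical value at α = 0.05 is 5.991.
Since 2.422 < 5.991, we fail to reject the null hypothesis — the data are consistent with the 1:2:1 ratio.

2.422; consistent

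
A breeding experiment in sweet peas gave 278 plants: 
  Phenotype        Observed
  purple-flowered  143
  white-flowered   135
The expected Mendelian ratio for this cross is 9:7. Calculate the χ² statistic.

Expected counts for N = 278 under a 9:7 ratio (total parts = 16):
  purple-flowered: 278 × 9/16 = 156.375
  white-flowered: 278 × 7/16 = 121.625
χ² = Σ (O − E)² / E
  purple-flowered: (143 − 156.375)² / 156.375 = 1.1440
  white-flowered: (135 − 121.625)² / 121.625 = 1.4708
χ² = 1.1440 + 1.4708 = 2.6148 ≈ 2.615

2.615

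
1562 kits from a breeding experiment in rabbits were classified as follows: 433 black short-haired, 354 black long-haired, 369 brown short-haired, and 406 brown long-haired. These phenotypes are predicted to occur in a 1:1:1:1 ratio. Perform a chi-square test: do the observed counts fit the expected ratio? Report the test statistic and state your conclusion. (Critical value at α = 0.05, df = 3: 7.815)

Expected counts for N = 1562 under a 1:1:1:1 ratio (total parts = 4):
  black short-haired: 1562 × 1/4 = 390.5
  black long-haired: 1562 × 1/4 = 390.5
  brown short-haired: 1562 × 1/4 = 390.5
  brown long-haired: 1562 × 1/4 = 390.5
χ² = Σ (O − E)² / E
  black short-haired: (433 − 390.5)² / 390.5 = 4.6255
  black long-haired: (354 − 390.5)² / 390.5 = 3.4117
  brown short-haired: (369 − 390.5)² / 390.5 = 1.1837
  brown long-haired: (406 − 390.5)² / 390.5 = 0.6152
χ² = 4.6255 + 3.4117 + 1.1837 + 0.6152 = 9.8361 ≈ 9.836
Degrees of freedom = 4 − 1 = 3; critical value at α = 0.05 is 7.815.
Since 9.836 > 7.815, we reject the null hypothesis — the data do not fit the 1:1:1:1 ratio.

9.836; not consistent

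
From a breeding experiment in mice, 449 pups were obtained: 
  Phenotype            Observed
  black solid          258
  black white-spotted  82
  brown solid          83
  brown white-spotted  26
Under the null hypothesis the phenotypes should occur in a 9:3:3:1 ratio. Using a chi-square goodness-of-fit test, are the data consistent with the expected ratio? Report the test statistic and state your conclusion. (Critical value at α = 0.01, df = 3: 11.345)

0.342; consistent

The 9:3:3:1 ratio has 16 parts, so with N = 449 the expected counts are:
  black solid: 449 × 9/16 = 252.5625
  black white-spotted: 449 × 3/16 = 84.1875
  brown solid: 449 × 3/16 = 84.1875
  brown white-spotted: 449 × 1/16 = 28.0625
χ² = Σ (O − E)² / E
  black solid: (258 − 252.5625)² / 252.5625 = 0.1171
  black white-spotted: (82 − 84.1875)² / 84.1875 = 0.0568
  brown solid: (83 − 84.1875)² / 84.1875 = 0.0168
  brown white-spotted: (26 − 28.0625)² / 28.0625 = 0.1516
χ² = 0.1171 + 0.0568 + 0.0168 + 0.1516 = 0.3423 ≈ 0.342
Degrees of freedom = 4 − 1 = 3; critical value at α = 0.01 is 11.345.
Since 0.342 < 11.345, we fail to reject the null hypothesis — the data are consistent with the 9:3:3:1 ratio.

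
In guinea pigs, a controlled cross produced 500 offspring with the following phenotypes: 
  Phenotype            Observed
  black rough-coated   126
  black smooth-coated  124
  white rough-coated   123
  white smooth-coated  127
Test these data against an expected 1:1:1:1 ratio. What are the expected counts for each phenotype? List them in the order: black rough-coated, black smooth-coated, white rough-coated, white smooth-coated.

125, 125, 125, 125

The 1:1:1:1 ratio has 4 parts, so with N = 500 the expected counts are:
  black rough-coated: 500 × 1/4 = 125
  black smooth-coated: 500 × 1/4 = 125
  white rough-coated: 500 × 1/4 = 125
  white smooth-coated: 500 × 1/4 = 125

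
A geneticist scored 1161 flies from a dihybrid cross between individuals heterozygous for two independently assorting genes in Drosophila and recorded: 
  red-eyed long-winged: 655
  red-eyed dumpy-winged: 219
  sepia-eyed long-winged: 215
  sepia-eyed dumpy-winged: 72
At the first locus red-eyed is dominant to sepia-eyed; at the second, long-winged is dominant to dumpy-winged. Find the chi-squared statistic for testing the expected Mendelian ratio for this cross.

0.051

A dihybrid F₂ with independent assortment and complete dominance at both loci gives a 9:3:3:1 phenotypic ratio.
Total ratio parts = 16. Expected numbers out of 1161:
  red-eyed long-winged: 1161 × 9/16 = 653.0625
  red-eyed dumpy-winged: 1161 × 3/16 = 217.6875
  sepia-eyed long-winged: 1161 × 3/16 = 217.6875
  sepia-eyed dumpy-winged: 1161 × 1/16 = 72.5625
χ² = Σ (O − E)² / E
  red-eyed long-winged: (655 − 653.0625)² / 653.0625 = 0.0057
  red-eyed dumpy-winged: (219 − 217.6875)² / 217.6875 = 0.0079
  sepia-eyed long-winged: (215 − 217.6875)² / 217.6875 = 0.0332
  sepia-eyed dumpy-winged: (72 − 72.5625)² / 72.5625 = 0.0044
χ² = 0.0057 + 0.0079 + 0.0332 + 0.0044 = 0.0512 ≈ 0.051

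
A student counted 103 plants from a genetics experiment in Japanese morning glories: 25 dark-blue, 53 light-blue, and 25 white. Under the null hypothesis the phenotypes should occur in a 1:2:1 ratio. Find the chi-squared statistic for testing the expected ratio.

Expected counts for N = 103 under a 1:2:1 ratio (total parts = 4):
  dark-blue: 103 × 1/4 = 25.75
  light-blue: 103 × 2/4 = 51.5
  white: 103 × 1/4 = 25.75
χ² = Σ (O − E)² / E
  dark-blue: (25 − 25.75)² / 25.75 = 0.0218
  light-blue: (53 − 51.5)² / 51.5 = 0.0437
  white: (25 − 25.75)² / 25.75 = 0.0218
χ² = 0.0218 + 0.0437 + 0.0218 = 0.0873 ≈ 0.087

0.087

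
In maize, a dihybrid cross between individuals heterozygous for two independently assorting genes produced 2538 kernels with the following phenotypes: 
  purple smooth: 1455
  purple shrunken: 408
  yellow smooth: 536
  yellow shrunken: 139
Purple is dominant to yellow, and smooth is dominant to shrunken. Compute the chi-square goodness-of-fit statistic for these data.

A dihybrid F₂ with independent assortment and complete dominance at both loci gives a 9:3:3:1 phenotypic ratio.
The 9:3:3:1 ratio has 16 parts, so with N = 2538 the expected counts are:
  purple smooth: 2538 × 9/16 = 1427.625
  purple shrunken: 2538 × 3/16 = 475.875
  yellow smooth: 2538 × 3/16 = 475.875
  yellow shrunken: 2538 × 1/16 = 158.625
χ² = Σ (O − E)² / E
  purple smooth: (1455 − 1427.625)² / 1427.625 = 0.5249
  purple shrunken: (408 − 475.875)² / 475.875 = 9.6811
  yellow smooth: (536 − 475.875)² / 475.875 = 7.5966
  yellow shrunken: (139 − 158.625)² / 158.625 = 2.4280
χ² = 0.5249 + 9.6811 + 7.5966 + 2.4280 = 20.2306 ≈ 20.231

20.231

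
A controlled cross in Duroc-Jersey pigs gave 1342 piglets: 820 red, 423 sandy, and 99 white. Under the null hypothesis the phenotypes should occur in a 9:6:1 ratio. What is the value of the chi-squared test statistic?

Total ratio parts = 16. Expected numbers out of 1342:
  red: 1342 × 9/16 = 754.875
  sandy: 1342 × 6/16 = 503.25
  white: 1342 × 1/16 = 83.875
χ² = Σ (O − E)² / E
  red: (820 − 754.875)² / 754.875 = 5.6185
  sandy: (423 − 503.25)² / 503.25 = 12.7969
  white: (99 − 83.875)² / 83.875 = 2.7275
χ² = 5.6185 + 12.7969 + 2.7275 = 21.1429 ≈ 21.143

21.143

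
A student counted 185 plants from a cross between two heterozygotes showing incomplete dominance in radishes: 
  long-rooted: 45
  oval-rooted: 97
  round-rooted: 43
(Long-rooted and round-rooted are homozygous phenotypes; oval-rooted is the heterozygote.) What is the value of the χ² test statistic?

0.481

With incomplete dominance, a heterozygote × heterozygote cross gives a 1:2:1 phenotypic ratio.
Under the 1:2:1 hypothesis (Σ ratio = 4, N = 185):
  long-rooted: 185 × 1/4 = 46.25
  oval-rooted: 185 × 2/4 = 92.5
  round-rooted: 185 × 1/4 = 46.25
χ² = Σ (O − E)² / E
  long-rooted: (45 − 46.25)² / 46.25 = 0.0338
  oval-rooted: (97 − 92.5)² / 92.5 = 0.2189
  round-rooted: (43 − 46.25)² / 46.25 = 0.2284
χ² = 0.0338 + 0.2189 + 0.2284 = 0.4811 ≈ 0.481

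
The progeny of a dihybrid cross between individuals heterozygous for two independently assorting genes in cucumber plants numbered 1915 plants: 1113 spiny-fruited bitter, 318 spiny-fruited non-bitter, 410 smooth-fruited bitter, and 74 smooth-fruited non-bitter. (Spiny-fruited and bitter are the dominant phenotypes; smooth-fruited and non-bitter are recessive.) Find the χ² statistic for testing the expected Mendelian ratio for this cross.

30.553

A dihybrid F₂ with independent assortment and complete dominance at both loci gives a 9:3:3:1 phenotypic ratio.
Expected counts for N = 1915 under a 9:3:3:1 ratio (total parts = 16):
  spiny-fruited bitter: 1915 × 9/16 = 1077.1875
  spiny-fruited non-bitter: 1915 × 3/16 = 359.0625
  smooth-fruited bitter: 1915 × 3/16 = 359.0625
  smooth-fruited non-bitter: 1915 × 1/16 = 119.6875
χ² = Σ (O − E)² / E
  spiny-fruited bitter: (1113 − 1077.1875)² / 1077.1875 = 1.1906
  spiny-fruited non-bitter: (318 − 359.0625)² / 359.0625 = 4.6959
  smooth-fruited bitter: (410 − 359.0625)² / 359.0625 = 7.2261
  smooth-fruited non-bitter: (74 − 119.6875)² / 119.6875 = 17.4400
χ² = 1.1906 + 4.6959 + 7.2261 + 17.4400 = 30.5526 ≈ 30.553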